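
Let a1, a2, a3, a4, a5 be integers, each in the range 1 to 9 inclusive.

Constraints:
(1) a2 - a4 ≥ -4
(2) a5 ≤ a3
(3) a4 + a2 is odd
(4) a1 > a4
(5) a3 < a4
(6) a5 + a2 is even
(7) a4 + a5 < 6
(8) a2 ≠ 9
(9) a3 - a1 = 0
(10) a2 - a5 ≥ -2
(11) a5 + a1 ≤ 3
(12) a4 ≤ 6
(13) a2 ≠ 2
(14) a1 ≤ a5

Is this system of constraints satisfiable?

Unsatisfiable

Constraints 2, 4, 5, and 14 give a4 < a1, a1 ≤ a5, a5 ≤ a3, a3 < a4. Chaining: a4 < a1 ≤ a5 ≤ a3 < a4, which forces a4 < a4 — impossible.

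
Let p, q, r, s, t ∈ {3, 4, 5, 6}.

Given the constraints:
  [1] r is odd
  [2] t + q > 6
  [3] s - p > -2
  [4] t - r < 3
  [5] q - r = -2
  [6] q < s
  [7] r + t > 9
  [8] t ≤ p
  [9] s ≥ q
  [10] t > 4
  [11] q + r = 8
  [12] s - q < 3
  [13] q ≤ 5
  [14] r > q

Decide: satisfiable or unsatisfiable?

Setting (p, q, r, s, t) = (5, 3, 5, 5, 5) satisfies everything: constraint 2: t + q = 8; constraint 3: s - p = 0; constraint 4: t - r = 0, and the others follow.

Satisfiable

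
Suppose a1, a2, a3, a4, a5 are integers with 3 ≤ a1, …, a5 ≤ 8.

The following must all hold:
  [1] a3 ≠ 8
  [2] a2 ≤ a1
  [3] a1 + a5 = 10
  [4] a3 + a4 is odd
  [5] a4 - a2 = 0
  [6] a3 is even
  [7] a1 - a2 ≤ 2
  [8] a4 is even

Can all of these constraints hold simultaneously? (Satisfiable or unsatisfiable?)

Constraint 6 makes a3 even and constraint 8 makes a4 even, so a3 + a4 must be even. Constraint 4 says a3 + a4 is odd — contradiction.

Unsatisfiable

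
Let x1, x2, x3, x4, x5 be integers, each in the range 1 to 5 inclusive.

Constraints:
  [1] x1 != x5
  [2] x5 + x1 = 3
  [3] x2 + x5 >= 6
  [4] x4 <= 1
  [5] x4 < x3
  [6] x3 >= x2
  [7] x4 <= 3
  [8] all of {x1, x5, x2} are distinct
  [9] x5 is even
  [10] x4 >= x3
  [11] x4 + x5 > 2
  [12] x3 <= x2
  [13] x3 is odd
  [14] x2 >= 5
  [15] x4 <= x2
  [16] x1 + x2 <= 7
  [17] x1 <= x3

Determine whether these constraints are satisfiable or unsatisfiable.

From constraints 6 and 14: x3 ≥ x2 and x2 ≥ 5, so x3 ≥ 5. From constraints 7 and 10: x3 ≤ x4 and x4 ≤ 3, so x3 ≤ 3. But 3 < 5, so no value of x3 works.

Unsatisfiable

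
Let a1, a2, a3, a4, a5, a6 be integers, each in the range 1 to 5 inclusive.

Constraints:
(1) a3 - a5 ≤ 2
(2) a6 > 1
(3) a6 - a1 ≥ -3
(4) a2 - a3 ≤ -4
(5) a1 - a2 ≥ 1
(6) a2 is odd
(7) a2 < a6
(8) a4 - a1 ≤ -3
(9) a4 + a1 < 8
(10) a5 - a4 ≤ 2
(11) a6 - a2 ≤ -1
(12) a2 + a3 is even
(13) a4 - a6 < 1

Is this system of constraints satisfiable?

Unsatisfiable

Constraints 1, 3, 4, 8, 10, and 11 give a2 − a6 ≥ 1, a6 − a1 ≥ -3, a1 − a4 ≥ 3, a4 − a5 ≥ -2, a5 − a3 ≥ -2, a3 − a2 ≥ 4.
Adding all 6 inequalities: the left sides telescope to 0, and the right sides sum to 1 + (-3) + 3 + (-2) + (-2) + 4 = 1. So 0 ≥ 1, which is false.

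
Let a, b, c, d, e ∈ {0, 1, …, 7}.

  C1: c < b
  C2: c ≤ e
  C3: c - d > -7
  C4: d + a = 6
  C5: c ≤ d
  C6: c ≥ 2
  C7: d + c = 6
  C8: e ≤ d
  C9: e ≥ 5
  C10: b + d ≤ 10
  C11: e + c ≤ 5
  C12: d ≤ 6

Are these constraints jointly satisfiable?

Unsatisfiable

From constraints 8 and 9: d ≥ e ≥ 5. From constraint 6: c ≥ 2. Hence d + c ≥ 7. But constraint 7 requires d + c = 6, and 6 < 7. Contradiction.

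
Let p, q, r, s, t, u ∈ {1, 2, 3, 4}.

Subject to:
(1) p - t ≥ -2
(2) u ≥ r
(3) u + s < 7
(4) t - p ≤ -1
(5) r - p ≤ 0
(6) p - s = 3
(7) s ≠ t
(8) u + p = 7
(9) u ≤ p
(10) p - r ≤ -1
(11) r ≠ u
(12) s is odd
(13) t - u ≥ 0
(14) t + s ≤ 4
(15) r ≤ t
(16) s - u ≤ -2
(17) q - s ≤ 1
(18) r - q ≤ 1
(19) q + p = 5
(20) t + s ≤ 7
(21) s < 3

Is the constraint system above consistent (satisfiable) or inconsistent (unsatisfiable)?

Constraints 4, 10, 13, 16, 17, and 18 give s − q ≥ -1, q − r ≥ -1, r − p ≥ 1, p − t ≥ 1, t − u ≥ 0, u − s ≥ 2.
Adding all 6 inequalities: the left sides telescope to 0, and the right sides sum to (-1) + (-1) + 1 + 1 + 0 + 2 = 2. So 0 ≥ 2, which is false.

Unsatisfiable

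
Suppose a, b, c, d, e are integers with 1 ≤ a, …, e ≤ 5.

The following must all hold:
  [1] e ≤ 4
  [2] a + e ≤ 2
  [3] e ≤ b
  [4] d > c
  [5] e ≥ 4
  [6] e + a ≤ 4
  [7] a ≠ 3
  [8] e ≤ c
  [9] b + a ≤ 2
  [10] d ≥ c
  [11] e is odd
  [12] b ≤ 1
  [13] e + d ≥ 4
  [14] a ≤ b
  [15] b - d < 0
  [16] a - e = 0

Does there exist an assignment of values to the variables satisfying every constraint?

From constraint 5: e ≥ 4. From constraints 3 and 12: e ≤ b and b ≤ 1, so e ≤ 1. But 1 < 4, so no value of e works.

Unsatisfiable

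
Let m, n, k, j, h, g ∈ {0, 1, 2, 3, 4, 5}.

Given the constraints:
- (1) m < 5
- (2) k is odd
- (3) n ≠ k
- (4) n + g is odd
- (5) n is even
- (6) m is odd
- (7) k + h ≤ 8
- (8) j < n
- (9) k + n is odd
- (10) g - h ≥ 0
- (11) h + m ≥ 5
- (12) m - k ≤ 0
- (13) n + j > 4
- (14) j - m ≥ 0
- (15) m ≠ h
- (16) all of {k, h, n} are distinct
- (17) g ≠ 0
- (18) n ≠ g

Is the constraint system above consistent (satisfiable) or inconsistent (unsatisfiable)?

Try m = 1, n = 4, k = 1, j = 2, h = 5, g = 5.
Check constraint 7: k + h = 6; constraint 10: g - h = 0. The remaining constraints are straightforward to verify.

Satisfiable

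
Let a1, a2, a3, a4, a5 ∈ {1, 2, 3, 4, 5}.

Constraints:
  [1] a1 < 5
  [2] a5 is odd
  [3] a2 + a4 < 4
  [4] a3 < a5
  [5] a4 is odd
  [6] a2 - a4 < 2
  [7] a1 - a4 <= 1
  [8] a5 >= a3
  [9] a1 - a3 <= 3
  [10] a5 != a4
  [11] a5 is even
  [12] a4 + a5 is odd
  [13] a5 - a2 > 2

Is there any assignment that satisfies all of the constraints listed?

Constraint 5 makes a4 odd and constraint 2 makes a5 odd, so a4 + a5 must be even. Constraint 12 says a4 + a5 is odd — contradiction.

Unsatisfiable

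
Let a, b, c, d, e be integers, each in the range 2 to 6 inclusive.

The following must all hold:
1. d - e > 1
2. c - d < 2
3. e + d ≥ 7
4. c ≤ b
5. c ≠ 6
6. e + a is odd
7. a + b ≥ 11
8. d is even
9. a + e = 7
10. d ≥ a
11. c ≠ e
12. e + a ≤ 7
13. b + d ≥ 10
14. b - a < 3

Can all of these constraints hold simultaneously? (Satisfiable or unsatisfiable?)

One satisfying assignment is a = 5, b = 6, c = 5, d = 6, e = 2.
For the less obvious constraints — constraint 1: d - e = 4; constraint 2: c - d = -1; constraint 3: e + d = 8 — and the others hold by inspection.

Satisfiable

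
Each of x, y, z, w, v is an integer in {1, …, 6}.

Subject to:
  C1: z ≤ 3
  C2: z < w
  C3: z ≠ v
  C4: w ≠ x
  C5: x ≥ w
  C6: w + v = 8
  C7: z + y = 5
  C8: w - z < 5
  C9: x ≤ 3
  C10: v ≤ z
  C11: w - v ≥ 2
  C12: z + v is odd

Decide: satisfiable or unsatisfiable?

From constraints 5 and 9: w ≤ x ≤ 3. From constraints 1 and 10: v ≤ z ≤ 3. Hence w + v ≤ 6. But constraint 6 requires w + v = 8, and 8 > 6. Contradiction.

Unsatisfiable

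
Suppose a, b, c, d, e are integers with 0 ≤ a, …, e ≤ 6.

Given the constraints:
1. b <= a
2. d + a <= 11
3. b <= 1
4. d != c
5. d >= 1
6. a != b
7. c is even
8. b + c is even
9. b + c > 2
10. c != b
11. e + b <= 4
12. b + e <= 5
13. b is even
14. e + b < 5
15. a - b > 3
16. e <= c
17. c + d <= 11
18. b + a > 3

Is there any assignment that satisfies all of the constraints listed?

Setting (a, b, c, d, e) = (4, 0, 4, 5, 3) satisfies everything: constraint 2: d + a = 9; constraint 9: b + c = 4, and the others follow.

Satisfiable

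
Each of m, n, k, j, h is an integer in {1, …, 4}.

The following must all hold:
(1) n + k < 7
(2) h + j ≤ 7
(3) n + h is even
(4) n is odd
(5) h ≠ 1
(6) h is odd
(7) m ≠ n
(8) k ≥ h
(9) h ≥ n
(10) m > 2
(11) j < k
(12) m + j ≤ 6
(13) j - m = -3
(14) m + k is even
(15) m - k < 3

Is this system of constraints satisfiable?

Try m = 4, n = 1, k = 4, j = 1, h = 3.
Check constraint 1: n + k = 5; constraint 2: h + j = 4; constraint 12: m + j = 5. The remaining constraints are straightforward to verify.

Satisfiable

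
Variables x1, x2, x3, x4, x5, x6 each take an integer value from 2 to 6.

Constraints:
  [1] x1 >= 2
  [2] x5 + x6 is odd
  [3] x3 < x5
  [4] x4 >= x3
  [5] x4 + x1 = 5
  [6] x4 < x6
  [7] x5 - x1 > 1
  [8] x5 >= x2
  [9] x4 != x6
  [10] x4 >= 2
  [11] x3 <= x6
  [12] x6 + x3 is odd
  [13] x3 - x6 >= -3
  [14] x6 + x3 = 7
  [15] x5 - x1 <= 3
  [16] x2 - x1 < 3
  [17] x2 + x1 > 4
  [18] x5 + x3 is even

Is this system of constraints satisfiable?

Try x1 = 2, x2 = 4, x3 = 2, x4 = 3, x5 = 4, x6 = 5.
Check constraint 5: x4 + x1 = 5; constraint 7: x5 - x1 = 2. The remaining constraints are straightforward to verify.

Satisfiable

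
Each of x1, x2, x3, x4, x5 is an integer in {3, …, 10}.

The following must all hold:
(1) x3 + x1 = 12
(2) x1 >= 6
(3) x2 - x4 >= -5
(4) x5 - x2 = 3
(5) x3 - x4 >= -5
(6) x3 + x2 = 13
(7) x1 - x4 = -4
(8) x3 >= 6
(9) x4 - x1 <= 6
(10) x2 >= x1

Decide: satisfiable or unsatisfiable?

Take x1 = 6, x2 = 7, x3 = 6, x4 = 10, x5 = 10. Then constraint 1: x3 + x1 = 12; constraint 3: x2 - x4 = -3; constraint 4: x5 - x2 = 3, and every other listed constraint is also met.

Satisfiable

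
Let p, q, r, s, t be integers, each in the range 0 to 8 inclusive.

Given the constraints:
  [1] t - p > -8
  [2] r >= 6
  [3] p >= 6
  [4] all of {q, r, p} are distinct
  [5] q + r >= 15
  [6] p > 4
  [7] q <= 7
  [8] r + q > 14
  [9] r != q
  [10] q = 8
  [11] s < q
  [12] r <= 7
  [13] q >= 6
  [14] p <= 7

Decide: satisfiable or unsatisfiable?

Unsatisfiable

Constraints 2, 3, 7, 12, 13, and 14 confine each of q, r, p to the 2 values {6, 7}.
Constraint 4 requires all 3 of them to be distinct, but only 2 values are available — impossible by the pigeonhole principle.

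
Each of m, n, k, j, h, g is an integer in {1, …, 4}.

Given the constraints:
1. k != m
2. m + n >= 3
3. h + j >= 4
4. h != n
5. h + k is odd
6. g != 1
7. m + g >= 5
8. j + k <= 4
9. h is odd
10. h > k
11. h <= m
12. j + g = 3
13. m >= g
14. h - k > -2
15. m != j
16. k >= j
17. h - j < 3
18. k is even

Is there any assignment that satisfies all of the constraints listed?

Satisfiable

Take m = 4, n = 2, k = 2, j = 1, h = 3, g = 2. Then constraint 2: m + n = 6; constraint 3: h + j = 4; constraint 7: m + g = 6, and every other listed constraint is also met.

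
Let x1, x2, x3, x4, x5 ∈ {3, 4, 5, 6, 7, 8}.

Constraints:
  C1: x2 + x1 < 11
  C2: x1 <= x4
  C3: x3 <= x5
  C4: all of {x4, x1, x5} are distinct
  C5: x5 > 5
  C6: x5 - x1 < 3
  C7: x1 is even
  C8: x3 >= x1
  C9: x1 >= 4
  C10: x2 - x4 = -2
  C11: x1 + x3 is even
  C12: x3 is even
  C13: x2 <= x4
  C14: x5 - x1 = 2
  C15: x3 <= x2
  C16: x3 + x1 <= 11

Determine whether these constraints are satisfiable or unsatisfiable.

Satisfiable

Setting (x1, x2, x3, x4, x5) = (4, 6, 6, 8, 6) satisfies everything: constraint 1: x2 + x1 = 10; constraint 6: x5 - x1 = 2; constraint 10: x2 - x4 = -2, and the others follow.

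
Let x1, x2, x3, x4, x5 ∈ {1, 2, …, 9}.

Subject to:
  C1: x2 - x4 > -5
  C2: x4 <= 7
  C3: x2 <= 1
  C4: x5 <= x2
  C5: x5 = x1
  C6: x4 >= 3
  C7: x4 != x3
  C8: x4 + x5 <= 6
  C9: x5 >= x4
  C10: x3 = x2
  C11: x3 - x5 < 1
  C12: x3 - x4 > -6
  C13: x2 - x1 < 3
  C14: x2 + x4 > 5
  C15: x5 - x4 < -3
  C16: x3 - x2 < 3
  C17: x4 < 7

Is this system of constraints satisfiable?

Unsatisfiable

From constraints 6 and 9: x5 ≥ x4 and x4 ≥ 3, so x5 ≥ 3. From constraints 3 and 4: x5 ≤ x2 and x2 ≤ 1, so x5 ≤ 1. But 1 < 3, so no value of x5 works.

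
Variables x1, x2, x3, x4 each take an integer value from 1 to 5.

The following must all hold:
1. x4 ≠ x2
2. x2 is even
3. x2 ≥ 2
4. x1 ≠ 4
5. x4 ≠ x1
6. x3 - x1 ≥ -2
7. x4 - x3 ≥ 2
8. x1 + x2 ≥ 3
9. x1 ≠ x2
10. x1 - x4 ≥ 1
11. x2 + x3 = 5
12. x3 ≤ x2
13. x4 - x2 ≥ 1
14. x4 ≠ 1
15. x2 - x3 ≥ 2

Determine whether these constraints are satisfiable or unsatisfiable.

Constraints 6, 10, 13, and 15 give x2 − x3 ≥ 2, x3 − x1 ≥ -2, x1 − x4 ≥ 1, x4 − x2 ≥ 1.
Adding all 4 inequalities: the left sides telescope to 0, and the right sides sum to 2 + (-2) + 1 + 1 = 2. So 0 ≥ 2, which is false.

Unsatisfiable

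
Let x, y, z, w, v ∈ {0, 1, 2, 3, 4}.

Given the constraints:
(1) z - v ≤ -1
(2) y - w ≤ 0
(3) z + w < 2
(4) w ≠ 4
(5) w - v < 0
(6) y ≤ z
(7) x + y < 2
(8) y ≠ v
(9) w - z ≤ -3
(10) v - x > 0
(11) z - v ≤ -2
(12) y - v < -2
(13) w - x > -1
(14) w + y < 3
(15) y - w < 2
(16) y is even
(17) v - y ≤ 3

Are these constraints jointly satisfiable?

Constraints 2, 9, 11, and 17 give y − v ≥ -3, v − z ≥ 2, z − w ≥ 3, w − y ≥ 0.
Adding all 4 inequalities: the left sides telescope to 0, and the right sides sum to (-3) + 2 + 3 + 0 = 2. So 0 ≥ 2, which is false.

Unsatisfiable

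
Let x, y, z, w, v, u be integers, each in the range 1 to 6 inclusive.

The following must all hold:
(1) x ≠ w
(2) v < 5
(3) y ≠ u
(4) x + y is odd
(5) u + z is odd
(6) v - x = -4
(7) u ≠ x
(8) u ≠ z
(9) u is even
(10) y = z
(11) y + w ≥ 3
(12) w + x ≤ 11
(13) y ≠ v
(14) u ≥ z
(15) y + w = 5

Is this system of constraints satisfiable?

Try x = 6, y = 1, z = 1, w = 4, v = 2, u = 4.
Check constraint 6: v - x = -4; constraint 11: y + w = 5; constraint 12: w + x = 10. The remaining constraints are straightforward to verify.

Satisfiable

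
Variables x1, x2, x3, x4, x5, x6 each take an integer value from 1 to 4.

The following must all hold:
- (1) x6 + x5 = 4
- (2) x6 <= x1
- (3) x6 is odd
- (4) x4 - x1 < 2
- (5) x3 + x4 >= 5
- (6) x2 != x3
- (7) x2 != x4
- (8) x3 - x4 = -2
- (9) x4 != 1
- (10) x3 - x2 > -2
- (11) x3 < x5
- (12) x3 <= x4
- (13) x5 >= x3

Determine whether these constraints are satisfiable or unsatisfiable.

Setting (x1, x2, x3, x4, x5, x6) = (4, 3, 2, 4, 3, 1) satisfies everything: constraint 1: x6 + x5 = 4; constraint 4: x4 - x1 = 0; constraint 5: x3 + x4 = 6, and the others follow.

Satisfiable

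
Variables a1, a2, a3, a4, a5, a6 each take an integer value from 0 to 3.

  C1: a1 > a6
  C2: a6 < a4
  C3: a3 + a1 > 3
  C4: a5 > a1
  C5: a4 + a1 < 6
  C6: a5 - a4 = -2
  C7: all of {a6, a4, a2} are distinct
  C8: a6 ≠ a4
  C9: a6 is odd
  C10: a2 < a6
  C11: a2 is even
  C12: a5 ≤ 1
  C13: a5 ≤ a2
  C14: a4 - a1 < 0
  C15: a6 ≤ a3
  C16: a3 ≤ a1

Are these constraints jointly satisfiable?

Constraints 2, 4, 10, 13, and 14 give a4 < a1, a1 < a5, a5 ≤ a2, a2 < a6, a6 < a4. Chaining: a4 < a1 < a5 ≤ a2 < a6 < a4, which forces a4 < a4 — impossible.

Unsatisfiable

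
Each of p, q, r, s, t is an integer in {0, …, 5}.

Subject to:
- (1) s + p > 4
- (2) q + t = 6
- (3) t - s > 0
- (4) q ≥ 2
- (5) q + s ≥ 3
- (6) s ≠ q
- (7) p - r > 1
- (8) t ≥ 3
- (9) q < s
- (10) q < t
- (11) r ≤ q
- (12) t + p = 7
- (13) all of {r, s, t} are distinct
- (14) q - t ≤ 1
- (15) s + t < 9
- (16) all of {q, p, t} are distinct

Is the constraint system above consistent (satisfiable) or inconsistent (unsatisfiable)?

Satisfiable

Try p = 3, q = 2, r = 0, s = 3, t = 4.
Check constraint 1: s + p = 6; constraint 2: q + t = 6; constraint 3: t - s = 1. The remaining constraints are straightforward to verify.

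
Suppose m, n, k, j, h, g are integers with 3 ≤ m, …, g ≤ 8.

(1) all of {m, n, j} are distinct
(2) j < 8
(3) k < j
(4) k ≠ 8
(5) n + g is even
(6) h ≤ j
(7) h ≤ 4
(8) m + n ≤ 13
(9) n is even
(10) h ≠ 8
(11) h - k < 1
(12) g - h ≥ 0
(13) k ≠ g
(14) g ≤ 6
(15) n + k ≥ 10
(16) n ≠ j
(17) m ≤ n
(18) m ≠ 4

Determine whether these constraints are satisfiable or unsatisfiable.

Try m = 5, n = 6, k = 6, j = 7, h = 4, g = 4.
Check constraint 8: m + n = 11; constraint 11: h - k = -2. The remaining constraints are straightforward to verify.

Satisfiable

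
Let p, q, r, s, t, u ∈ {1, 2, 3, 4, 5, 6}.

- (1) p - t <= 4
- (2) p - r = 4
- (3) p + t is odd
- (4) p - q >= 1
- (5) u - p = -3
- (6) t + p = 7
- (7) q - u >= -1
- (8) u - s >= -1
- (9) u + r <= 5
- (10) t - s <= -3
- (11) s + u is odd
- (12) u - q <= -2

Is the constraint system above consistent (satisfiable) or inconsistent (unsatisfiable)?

Constraints 1, 4, 8, 10, and 12 give t − p ≥ -4, p − q ≥ 1, q − u ≥ 2, u − s ≥ -1, s − t ≥ 3.
Adding all 5 inequalities: the left sides telescope to 0, and the right sides sum to (-4) + 1 + 2 + (-1) + 3 = 1. So 0 ≥ 1, which is false.

Unsatisfiable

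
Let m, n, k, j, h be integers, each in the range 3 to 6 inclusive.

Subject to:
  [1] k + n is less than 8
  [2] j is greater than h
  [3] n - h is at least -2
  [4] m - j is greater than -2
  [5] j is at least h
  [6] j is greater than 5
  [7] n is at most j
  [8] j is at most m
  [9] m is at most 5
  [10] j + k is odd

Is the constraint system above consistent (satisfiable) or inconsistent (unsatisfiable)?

From constraint 6: j ≥ 6. From constraints 8 and 9: j ≤ m and m ≤ 5, so j ≤ 5. But 5 < 6, so no value of j works.

Unsatisfiable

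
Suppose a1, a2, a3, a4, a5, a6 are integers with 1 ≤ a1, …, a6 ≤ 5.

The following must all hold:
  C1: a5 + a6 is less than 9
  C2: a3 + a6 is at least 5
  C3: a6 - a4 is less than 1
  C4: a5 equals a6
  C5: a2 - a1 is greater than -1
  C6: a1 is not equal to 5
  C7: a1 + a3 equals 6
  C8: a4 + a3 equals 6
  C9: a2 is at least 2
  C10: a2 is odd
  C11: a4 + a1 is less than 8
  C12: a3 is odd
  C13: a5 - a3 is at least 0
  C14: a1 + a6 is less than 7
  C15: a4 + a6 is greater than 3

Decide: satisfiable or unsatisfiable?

Satisfiable

Try a1 = 3, a2 = 5, a3 = 3, a4 = 3, a5 = 3, a6 = 3.
Check constraint 1: a5 + a6 = 6; constraint 2: a3 + a6 = 6; constraint 3: a6 - a4 = 0. The remaining constraints are straightforward to verify.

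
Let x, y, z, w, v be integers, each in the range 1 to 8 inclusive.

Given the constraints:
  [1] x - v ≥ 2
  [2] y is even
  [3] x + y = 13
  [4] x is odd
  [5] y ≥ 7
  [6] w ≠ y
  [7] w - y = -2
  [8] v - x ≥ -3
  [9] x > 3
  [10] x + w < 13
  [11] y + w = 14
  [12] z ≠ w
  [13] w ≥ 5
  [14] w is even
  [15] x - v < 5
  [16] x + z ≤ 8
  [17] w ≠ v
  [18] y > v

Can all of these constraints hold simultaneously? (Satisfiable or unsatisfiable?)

Satisfiable

The assignment x = 5, y = 8, z = 2, w = 6, v = 2 works:
  constraint 1 holds since x - v = 3.
  constraint 3 holds since x + y = 13.
The rest check out directly.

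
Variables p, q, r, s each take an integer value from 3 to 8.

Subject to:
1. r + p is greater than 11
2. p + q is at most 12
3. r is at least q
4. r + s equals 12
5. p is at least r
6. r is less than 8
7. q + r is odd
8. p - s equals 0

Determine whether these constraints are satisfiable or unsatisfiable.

Satisfiable

Try p = 6, q = 5, r = 6, s = 6.
Check constraint 1: r + p = 12; constraint 2: p + q = 11. The remaining constraints are straightforward to verify.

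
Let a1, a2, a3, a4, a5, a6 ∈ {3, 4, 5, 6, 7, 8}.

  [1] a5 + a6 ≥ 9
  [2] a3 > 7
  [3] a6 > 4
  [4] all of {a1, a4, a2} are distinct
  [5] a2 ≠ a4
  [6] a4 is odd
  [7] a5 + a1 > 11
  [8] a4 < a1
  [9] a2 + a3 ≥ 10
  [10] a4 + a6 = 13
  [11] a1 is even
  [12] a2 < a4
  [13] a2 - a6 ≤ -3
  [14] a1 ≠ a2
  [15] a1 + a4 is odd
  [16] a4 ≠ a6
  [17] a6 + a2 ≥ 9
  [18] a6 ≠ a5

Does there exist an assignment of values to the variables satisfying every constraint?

Satisfiable

Try a1 = 8, a2 = 4, a3 = 8, a4 = 5, a5 = 4, a6 = 8.
Check constraint 1: a5 + a6 = 12; constraint 7: a5 + a1 = 12; constraint 9: a2 + a3 = 12. The remaining constraints are straightforward to verify.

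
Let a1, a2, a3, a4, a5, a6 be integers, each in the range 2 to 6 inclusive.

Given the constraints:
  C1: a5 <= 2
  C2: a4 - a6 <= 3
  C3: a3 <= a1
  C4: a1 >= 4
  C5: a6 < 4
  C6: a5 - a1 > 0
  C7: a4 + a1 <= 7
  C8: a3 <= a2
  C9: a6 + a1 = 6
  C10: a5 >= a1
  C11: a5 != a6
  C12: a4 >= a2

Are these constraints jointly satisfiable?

Unsatisfiable

From constraint 4: a1 ≥ 4. From constraints 1 and 10: a1 ≤ a5 and a5 ≤ 2, so a1 ≤ 2. But 2 < 4, so no value of a1 works.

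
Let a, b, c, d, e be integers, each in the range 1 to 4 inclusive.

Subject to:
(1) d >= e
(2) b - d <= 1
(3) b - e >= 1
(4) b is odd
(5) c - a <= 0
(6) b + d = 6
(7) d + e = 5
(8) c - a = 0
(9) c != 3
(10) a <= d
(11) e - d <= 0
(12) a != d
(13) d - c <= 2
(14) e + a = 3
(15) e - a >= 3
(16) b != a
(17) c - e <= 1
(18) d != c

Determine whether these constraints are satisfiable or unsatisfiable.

Unsatisfiable

Constraints 2, 3, 5, 13, and 15 give a − c ≥ 0, c − d ≥ -2, d − b ≥ -1, b − e ≥ 1, e − a ≥ 3.
Adding all 5 inequalities: the left sides telescope to 0, and the right sides sum to 0 + (-2) + (-1) + 1 + 3 = 1. So 0 ≥ 1, which is false.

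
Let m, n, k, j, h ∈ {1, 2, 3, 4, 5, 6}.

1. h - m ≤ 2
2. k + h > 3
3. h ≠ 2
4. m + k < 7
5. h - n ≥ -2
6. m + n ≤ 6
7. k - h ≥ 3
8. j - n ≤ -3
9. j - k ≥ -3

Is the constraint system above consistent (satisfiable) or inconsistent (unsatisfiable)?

Constraints 5, 7, 8, and 9 give h − n ≥ -2, n − j ≥ 3, j − k ≥ -3, k − h ≥ 3.
Adding all 4 inequalities: the left sides telescope to 0, and the right sides sum to (-2) + 3 + (-3) + 3 = 1. So 0 ≥ 1, which is false.

Unsatisfiable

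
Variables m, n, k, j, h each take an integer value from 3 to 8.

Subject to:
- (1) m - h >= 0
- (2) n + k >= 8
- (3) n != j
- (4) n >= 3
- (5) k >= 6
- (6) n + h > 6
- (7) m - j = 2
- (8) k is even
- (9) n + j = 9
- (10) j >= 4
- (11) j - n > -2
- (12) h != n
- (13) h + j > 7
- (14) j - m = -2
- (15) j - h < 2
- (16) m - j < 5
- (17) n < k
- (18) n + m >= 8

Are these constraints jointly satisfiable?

The assignment m = 7, n = 4, k = 6, j = 5, h = 5 works:
  constraint 1 holds since m - h = 2.
  constraint 2 holds since n + k = 10.
  constraint 6 holds since n + h = 9.
The rest check out directly.

Satisfiable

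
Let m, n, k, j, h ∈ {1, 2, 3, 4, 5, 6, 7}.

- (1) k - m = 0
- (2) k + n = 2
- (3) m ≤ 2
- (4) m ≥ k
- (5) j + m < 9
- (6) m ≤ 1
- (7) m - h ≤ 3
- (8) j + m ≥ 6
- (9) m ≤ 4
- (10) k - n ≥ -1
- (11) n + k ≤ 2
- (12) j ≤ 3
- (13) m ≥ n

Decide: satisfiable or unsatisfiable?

From constraint 12: j ≤ 3. From constraint 6: m ≤ 1. Hence j + m ≤ 4. But constraint 8 requires j + m ≥ 6, and 6 > 4. Contradiction.

Unsatisfiable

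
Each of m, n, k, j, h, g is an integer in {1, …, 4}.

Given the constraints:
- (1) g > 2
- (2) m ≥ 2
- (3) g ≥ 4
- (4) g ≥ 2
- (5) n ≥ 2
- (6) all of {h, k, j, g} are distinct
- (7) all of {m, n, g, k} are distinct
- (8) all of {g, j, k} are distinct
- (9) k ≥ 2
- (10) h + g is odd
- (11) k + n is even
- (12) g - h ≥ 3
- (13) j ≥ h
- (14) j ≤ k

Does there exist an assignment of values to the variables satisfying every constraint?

Unsatisfiable

Constraints 2, 4, 5, and 9 confine each of m, n, g, k to the 3 values {2, …, 4} (the domain already gives each ≤ 4).
Constraint 7 requires all 4 of them to be distinct, but only 3 values are available — impossible by the pigeonhole principle.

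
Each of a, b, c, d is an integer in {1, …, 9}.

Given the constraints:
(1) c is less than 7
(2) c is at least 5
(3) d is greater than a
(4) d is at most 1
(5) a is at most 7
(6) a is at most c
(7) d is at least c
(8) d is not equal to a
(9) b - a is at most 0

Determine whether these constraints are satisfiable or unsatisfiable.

From constraint 2: c ≥ 5. From constraints 4 and 7: c ≤ d and d ≤ 1, so c ≤ 1. But 1 < 5, so no value of c works.

Unsatisfiable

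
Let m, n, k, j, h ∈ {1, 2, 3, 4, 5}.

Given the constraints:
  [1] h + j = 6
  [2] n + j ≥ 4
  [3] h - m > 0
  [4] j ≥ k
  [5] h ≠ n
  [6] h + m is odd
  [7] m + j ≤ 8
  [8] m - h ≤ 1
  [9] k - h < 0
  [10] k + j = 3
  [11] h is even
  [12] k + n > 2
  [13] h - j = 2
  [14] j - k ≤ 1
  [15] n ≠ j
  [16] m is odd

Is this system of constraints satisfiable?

Try m = 3, n = 3, k = 1, j = 2, h = 4.
Check constraint 1: h + j = 6; constraint 2: n + j = 5; constraint 3: h - m = 1. The remaining constraints are straightforward to verify.

Satisfiable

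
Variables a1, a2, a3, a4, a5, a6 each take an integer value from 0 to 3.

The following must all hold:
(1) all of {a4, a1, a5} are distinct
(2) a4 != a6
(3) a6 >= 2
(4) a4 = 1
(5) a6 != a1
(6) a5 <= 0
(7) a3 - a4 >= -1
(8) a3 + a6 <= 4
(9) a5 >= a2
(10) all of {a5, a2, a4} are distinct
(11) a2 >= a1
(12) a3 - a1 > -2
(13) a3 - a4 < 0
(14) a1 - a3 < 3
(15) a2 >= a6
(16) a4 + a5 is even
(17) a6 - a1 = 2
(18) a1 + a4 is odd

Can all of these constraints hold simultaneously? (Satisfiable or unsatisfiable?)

Unsatisfiable

From constraints 3 and 15: a2 ≥ a6 and a6 ≥ 2, so a2 ≥ 2. From constraints 6 and 9: a2 ≤ a5 and a5 ≤ 0, so a2 ≤ 0. But 0 < 2, so no value of a2 works.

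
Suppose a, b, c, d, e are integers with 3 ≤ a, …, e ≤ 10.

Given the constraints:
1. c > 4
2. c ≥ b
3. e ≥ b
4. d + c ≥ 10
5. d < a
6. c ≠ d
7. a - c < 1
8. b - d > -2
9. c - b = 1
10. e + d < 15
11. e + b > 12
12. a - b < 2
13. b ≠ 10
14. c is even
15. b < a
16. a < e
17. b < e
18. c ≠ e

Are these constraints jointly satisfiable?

Satisfiable

Take a = 6, b = 5, c = 6, d = 4, e = 9. Then constraint 4: d + c = 10; constraint 7: a - c = 0; constraint 8: b - d = 1, and every other listed constraint is also met.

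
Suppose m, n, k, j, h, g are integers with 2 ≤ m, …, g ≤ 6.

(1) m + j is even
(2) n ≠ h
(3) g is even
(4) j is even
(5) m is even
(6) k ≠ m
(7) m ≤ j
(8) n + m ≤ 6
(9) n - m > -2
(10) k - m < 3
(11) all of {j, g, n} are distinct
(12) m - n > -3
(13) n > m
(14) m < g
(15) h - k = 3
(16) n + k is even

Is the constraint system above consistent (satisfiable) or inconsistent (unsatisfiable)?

Satisfiable

One satisfying assignment is m = 2, n = 3, k = 3, j = 2, h = 6, g = 4.
For the less obvious constraints — constraint 8: n + m = 5; constraint 9: n - m = 1 — and the others hold by inspection.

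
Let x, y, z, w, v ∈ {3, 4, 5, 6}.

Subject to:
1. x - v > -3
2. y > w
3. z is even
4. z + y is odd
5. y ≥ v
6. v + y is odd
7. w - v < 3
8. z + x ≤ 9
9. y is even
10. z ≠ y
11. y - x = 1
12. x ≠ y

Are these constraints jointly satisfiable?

Unsatisfiable

Constraint 3 makes z even and constraint 9 makes y even, so z + y must be even. Constraint 4 says z + y is odd — contradiction.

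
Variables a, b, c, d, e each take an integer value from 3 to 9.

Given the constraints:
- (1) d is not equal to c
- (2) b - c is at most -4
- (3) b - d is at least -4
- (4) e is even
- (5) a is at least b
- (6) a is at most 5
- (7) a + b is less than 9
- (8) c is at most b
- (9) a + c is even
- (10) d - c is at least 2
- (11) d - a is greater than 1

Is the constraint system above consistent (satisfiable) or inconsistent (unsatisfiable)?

Constraints 2, 3, and 10 give d − c ≥ 2, c − b ≥ 4, b − d ≥ -4.
Adding all 3 inequalities: the left sides telescope to 0, and the right sides sum to 2 + 4 + (-4) = 2. So 0 ≥ 2, which is false.

Unsatisfiable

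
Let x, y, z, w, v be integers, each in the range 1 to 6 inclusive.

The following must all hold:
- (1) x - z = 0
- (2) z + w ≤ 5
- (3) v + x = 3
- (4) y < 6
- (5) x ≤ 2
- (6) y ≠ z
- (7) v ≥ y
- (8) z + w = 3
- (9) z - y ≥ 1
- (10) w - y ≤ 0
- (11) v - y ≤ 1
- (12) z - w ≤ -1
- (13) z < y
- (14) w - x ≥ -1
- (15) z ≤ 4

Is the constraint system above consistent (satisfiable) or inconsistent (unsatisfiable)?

Constraints 9, 10, and 12 give z − y ≥ 1, y − w ≥ 0, w − z ≥ 1.
Adding all 3 inequalities: the left sides telescope to 0, and the right sides sum to 1 + 0 + 1 = 2. So 0 ≥ 2, which is false.

Unsatisfiable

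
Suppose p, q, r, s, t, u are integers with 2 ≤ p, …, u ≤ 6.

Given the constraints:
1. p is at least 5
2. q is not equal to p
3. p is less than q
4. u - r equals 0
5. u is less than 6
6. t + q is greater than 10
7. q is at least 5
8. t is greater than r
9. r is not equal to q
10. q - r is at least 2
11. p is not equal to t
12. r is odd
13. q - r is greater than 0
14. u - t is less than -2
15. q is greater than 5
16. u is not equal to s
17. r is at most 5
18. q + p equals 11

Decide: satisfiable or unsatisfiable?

Satisfiable

Setting (p, q, r, s, t, u) = (5, 6, 3, 4, 6, 3) satisfies everything: constraint 4: u - r = 0; constraint 6: t + q = 12; constraint 10: q - r = 3, and the others follow.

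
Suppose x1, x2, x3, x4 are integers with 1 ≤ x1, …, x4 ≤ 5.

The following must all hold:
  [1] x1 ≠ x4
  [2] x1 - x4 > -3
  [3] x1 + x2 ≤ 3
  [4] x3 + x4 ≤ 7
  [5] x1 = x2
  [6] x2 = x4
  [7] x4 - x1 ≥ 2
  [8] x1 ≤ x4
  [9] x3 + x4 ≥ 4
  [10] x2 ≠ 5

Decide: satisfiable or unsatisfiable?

Unsatisfiable

From constraints 5 and 6, x1 = x2 = x4, so x1 = x4. But constraint 1 says x1 ≠ x4. Contradiction.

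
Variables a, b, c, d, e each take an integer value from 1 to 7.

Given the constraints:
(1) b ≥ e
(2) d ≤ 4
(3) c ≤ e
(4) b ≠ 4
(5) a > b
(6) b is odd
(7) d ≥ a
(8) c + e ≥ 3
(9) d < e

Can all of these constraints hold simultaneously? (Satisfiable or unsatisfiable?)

Constraints 1, 5, 7, and 9 give d < e, e ≤ b, b < a, a ≤ d. Chaining: d < e ≤ b < a ≤ d, which forces d < d — impossible.

Unsatisfiable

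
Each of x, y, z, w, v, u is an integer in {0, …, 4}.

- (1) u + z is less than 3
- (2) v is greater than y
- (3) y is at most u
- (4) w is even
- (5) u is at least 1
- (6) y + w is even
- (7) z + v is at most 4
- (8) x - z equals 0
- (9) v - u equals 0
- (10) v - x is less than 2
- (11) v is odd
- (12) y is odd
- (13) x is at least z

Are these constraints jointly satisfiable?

Constraint 12 makes y odd and constraint 4 makes w even, so y + w must be odd. Constraint 6 says y + w is even — contradiction.

Unsatisfiable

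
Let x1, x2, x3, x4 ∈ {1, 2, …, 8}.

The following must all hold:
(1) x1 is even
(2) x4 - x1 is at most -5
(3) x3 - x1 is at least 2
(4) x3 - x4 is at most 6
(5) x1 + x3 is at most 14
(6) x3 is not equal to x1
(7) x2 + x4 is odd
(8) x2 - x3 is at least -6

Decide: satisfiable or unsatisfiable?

Unsatisfiable

Constraints 2, 3, and 4 give x1 − x4 ≥ 5, x4 − x3 ≥ -6, x3 − x1 ≥ 2.
Adding all 3 inequalities: the left sides telescope to 0, and the right sides sum to 5 + (-6) + 2 = 1. So 0 ≥ 1, which is false.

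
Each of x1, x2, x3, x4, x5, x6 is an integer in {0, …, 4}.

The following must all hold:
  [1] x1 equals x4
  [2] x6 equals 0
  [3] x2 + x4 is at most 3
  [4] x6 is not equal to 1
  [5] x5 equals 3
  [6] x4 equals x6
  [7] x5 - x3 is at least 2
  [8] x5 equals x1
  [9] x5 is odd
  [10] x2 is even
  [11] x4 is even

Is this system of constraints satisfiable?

Unsatisfiable

Constraint 5 fixes x5 = 3 and constraint 2 fixes x6 = 0. Constraints 1, 6, and 8 give x5 = x1 = x4 = x6, so x5 = x6. But 3 ≠ 0 — contradiction.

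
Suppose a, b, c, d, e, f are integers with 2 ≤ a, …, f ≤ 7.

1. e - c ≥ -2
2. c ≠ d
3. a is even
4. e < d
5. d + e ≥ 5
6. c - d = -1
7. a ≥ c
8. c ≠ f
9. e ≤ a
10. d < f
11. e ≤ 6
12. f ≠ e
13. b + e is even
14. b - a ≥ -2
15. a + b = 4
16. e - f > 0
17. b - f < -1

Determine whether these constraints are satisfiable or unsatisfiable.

Constraints 4, 10, and 16 give e < d, d < f, f < e. Chaining: e < d < f < e, which forces e < e — impossible.

Unsatisfiable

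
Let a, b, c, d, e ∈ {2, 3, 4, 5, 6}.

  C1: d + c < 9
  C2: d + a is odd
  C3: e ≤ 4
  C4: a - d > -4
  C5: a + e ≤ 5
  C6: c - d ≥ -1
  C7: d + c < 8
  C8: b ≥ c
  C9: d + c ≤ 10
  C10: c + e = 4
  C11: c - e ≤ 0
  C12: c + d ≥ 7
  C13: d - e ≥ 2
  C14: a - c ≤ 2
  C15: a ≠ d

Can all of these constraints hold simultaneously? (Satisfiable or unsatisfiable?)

Constraints 6, 11, and 13 give e − c ≥ 0, c − d ≥ -1, d − e ≥ 2.
Adding all 3 inequalities: the left sides telescope to 0, and the right sides sum to 0 + (-1) + 2 = 1. So 0 ≥ 1, which is false.

Unsatisfiable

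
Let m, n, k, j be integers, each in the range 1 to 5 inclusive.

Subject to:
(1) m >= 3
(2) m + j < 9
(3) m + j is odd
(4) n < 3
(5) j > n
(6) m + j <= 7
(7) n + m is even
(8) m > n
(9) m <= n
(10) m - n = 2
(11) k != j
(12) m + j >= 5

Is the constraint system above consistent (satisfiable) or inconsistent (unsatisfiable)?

Unsatisfiable

From constraints 1 and 9: n ≥ m and m ≥ 3, so n ≥ 3. From constraint 4: n ≤ 2. But 2 < 3, so no value of n works.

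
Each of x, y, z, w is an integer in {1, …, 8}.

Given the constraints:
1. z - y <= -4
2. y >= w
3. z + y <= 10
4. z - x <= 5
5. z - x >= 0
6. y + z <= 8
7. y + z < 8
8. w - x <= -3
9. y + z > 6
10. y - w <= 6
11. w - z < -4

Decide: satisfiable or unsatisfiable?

Unsatisfiable

Constraints 1, 5, 8, and 10 give x − w ≥ 3, w − y ≥ -6, y − z ≥ 4, z − x ≥ 0.
Adding all 4 inequalities: the left sides telescope to 0, and the right sides sum to 3 + (-6) + 4 + 0 = 1. So 0 ≥ 1, which is false.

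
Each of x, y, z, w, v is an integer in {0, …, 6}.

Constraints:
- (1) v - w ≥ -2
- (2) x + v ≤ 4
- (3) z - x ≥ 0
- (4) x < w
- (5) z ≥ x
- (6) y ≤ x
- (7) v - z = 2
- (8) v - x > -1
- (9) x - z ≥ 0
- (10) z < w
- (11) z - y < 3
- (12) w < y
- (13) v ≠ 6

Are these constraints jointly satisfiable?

Constraints 3, 6, 10, and 12 give y ≤ x, x ≤ z, z < w, w < y. Chaining: y ≤ x ≤ z < w < y, which forces y < y — impossible.

Unsatisfiable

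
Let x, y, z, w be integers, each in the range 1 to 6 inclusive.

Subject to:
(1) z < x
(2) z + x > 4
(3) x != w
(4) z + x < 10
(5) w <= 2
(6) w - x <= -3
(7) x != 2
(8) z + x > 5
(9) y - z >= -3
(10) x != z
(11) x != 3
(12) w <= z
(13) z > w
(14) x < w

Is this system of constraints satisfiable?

Constraints 1, 13, and 14 give x < w, w < z, z < x. Chaining: x < w < z < x, which forces x < x — impossible.

Unsatisfiable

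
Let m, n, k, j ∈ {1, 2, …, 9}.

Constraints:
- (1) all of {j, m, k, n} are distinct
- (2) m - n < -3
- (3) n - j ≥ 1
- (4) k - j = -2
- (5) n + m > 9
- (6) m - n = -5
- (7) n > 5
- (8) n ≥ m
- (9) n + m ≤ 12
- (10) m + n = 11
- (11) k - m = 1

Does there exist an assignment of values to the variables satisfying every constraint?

Satisfiable

One satisfying assignment is m = 3, n = 8, k = 4, j = 6.
For the less obvious constraints — constraint 2: m - n = -5; constraint 3: n - j = 2; constraint 4: k - j = -2 — and the others hold by inspection.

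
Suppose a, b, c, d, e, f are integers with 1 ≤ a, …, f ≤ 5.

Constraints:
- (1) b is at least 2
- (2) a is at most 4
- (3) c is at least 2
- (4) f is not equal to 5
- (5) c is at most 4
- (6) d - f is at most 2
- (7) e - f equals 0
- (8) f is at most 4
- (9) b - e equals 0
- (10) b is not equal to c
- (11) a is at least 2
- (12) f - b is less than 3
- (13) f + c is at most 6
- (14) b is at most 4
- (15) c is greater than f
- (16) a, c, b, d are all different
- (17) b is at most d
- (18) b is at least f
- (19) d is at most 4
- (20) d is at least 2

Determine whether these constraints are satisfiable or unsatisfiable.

Constraints 1, 2, 3, 5, 11, 14, 19, and 20 confine each of a, c, b, d to the 3 values {2, …, 4}.
Constraint 16 requires all 4 of them to be distinct, but only 3 values are available — impossible by the pigeonhole principle.

Unsatisfiable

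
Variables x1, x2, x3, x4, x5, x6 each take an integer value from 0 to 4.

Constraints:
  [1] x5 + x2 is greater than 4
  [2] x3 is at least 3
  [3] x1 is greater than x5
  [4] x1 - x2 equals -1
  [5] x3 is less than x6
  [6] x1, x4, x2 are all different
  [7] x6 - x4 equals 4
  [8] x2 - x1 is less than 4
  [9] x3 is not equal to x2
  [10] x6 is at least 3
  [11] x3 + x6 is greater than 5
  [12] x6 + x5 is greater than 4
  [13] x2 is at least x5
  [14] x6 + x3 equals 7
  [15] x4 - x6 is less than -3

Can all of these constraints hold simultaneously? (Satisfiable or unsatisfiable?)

Try x1 = 3, x2 = 4, x3 = 3, x4 = 0, x5 = 1, x6 = 4.
Check constraint 1: x5 + x2 = 5; constraint 4: x1 - x2 = -1. The remaining constraints are straightforward to verify.

Satisfiable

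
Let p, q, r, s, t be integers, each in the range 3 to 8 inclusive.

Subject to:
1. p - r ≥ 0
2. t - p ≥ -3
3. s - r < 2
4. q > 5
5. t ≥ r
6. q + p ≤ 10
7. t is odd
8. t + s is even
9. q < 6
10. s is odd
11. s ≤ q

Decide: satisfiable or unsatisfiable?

From constraint 4: q ≥ 6. From constraint 9: q ≤ 5. But 5 < 6, so no value of q works.

Unsatisfiable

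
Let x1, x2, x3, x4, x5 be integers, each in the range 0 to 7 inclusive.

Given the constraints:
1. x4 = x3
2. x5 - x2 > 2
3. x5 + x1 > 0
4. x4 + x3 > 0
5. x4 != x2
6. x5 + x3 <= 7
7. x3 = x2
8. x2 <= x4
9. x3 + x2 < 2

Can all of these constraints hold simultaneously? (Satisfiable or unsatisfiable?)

Unsatisfiable

From constraints 1 and 7, x4 = x3 = x2, so x4 = x2. But constraint 5 says x4 ≠ x2. Contradiction.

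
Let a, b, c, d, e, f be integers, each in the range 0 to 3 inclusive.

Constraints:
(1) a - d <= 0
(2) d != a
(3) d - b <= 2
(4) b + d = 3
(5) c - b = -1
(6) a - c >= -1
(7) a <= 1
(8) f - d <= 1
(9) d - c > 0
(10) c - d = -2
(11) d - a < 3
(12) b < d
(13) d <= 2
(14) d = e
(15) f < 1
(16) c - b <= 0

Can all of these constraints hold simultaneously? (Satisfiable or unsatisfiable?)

Satisfiable

Take a = 1, b = 1, c = 0, d = 2, e = 2, f = 0. Then constraint 1: a - d = -1; constraint 3: d - b = 1; constraint 4: b + d = 3, and every other listed constraint is also met.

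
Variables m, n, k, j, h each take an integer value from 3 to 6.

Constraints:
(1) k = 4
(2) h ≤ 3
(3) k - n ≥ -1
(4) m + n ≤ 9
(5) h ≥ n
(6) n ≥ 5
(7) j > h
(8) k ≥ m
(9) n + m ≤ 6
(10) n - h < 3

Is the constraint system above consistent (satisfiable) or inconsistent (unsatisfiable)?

Unsatisfiable

From constraints 5 and 6: h ≥ n and n ≥ 5, so h ≥ 5. From constraint 2: h ≤ 3. But 3 < 5, so no value of h works.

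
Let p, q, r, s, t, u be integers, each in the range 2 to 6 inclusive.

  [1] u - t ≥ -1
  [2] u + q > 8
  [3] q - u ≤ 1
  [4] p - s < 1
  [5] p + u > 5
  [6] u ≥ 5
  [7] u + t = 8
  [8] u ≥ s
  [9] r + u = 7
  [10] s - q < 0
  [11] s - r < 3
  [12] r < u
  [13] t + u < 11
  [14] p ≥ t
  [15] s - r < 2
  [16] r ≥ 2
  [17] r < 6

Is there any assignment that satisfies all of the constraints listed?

One satisfying assignment is p = 3, q = 5, r = 2, s = 3, t = 3, u = 5.
For the less obvious constraints — constraint 1: u - t = 2; constraint 2: u + q = 10; constraint 3: q - u = 0 — and the others hold by inspection.

Satisfiable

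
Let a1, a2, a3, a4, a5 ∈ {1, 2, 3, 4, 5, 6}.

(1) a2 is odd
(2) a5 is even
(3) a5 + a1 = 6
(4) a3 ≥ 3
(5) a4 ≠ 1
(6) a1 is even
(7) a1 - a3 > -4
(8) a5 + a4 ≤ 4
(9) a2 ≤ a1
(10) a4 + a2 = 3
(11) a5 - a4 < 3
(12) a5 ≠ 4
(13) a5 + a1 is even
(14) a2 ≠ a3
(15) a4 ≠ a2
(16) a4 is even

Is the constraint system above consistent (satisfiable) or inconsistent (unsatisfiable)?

The assignment a1 = 4, a2 = 1, a3 = 5, a4 = 2, a5 = 2 works:
  constraint 3 holds since a5 + a1 = 6.
  constraint 7 holds since a1 - a3 = -1.
  constraint 8 holds since a5 + a4 = 4.
The rest check out directly.

Satisfiable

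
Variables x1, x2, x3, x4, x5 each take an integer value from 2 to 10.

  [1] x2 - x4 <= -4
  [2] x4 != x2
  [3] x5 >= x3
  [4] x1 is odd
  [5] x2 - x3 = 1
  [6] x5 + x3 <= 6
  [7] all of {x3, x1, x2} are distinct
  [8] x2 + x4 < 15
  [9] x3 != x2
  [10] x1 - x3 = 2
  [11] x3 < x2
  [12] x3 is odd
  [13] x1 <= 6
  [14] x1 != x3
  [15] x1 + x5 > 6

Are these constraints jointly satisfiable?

Satisfiable

One satisfying assignment is x1 = 5, x2 = 4, x3 = 3, x4 = 10, x5 = 3.
For the less obvious constraints — constraint 1: x2 - x4 = -6; constraint 5: x2 - x3 = 1; constraint 6: x5 + x3 = 6 — and the others hold by inspection.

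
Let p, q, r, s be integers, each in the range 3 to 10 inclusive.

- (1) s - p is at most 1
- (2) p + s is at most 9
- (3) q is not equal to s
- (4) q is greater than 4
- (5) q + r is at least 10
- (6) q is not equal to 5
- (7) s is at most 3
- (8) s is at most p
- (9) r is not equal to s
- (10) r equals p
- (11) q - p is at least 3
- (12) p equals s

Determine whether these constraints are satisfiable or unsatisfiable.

Unsatisfiable

From constraints 10 and 12, r = p = s, so r = s. But constraint 9 says r ≠ s. Contradiction.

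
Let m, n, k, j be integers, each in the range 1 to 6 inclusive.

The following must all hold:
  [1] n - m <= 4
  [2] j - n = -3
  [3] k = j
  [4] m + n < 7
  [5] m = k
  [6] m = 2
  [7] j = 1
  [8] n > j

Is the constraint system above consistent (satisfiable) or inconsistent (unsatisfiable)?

Unsatisfiable

Constraint 6 fixes m = 2 and constraint 7 fixes j = 1. Constraints 3 and 5 give m = k = j, so m = j. But 2 ≠ 1 — contradiction.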